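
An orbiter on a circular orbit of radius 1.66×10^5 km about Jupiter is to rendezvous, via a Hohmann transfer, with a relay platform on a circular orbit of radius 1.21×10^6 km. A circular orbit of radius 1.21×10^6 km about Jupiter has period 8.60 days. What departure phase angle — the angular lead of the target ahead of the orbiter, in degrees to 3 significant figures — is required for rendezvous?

From Kepler's third law T² = 4π²r³/μ at r = 1.21×10^6 km, T = 8.60 days = 8.60 × 86400 s = 7.4304×10^5 s: μ = 4π²r³/T² = 1.26675×10^8 km³/s².
Transfer-ellipse semi-major axis a_t = (r₁ + r₂)/2 = (1.660×10^5 + 1.210×10^6)/2 = 6.880×10^5 km.
The half-period of the transfer ellipse is t = π√(a_t³/μ) = 1.593×10^5 s.
The target's mean motion on its circular orbit is ω₂ = √(μ/r₂³) = 8.456×10^-6 rad/s.
Angle swept by the target during transfer: ω₂·t = 1.347 rad = 77.18°.
Arrival is 180° from departure on the ellipse, so φ = 180° − 77.18° = 103°.

φ = 103°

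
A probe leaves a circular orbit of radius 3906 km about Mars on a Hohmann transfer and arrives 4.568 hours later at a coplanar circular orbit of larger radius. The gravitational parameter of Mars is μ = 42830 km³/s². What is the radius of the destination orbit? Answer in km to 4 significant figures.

r₂ = 17190 km

Transfer time t = 4.568 hours = 16444.8 s, and t = π√(a_t³/μ).
So a_t = (μ t²/π²)^(1/3) = (42830 × (16444.8)² / π²)^(1/3) = 10548 km.
Since a_t = (r₁ + r₂)/2, r₂ = 2a_t − r₁ = 2×10548 − 3906 = 17190 km.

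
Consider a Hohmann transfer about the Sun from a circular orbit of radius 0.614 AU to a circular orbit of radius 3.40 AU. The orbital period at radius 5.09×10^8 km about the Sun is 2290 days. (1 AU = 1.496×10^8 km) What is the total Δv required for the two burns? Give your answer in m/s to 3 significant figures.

Δv = 18700 m/s

From Kepler's third law T² = 4π²r³/μ at r = 5.09×10^8 km, T = 2290 days = 2290 × 86400 s = 1.97856×10^8 s: μ = 4π²r³/T² = 1.32989×10^11 km³/s².
In km: r₁ = 0.614 × 1.496×10^8 = 9.18544×10^7 km; r₂ = 3.40 × 1.496×10^8 = 5.0864×10^8 km.
Semi-major axis of the transfer orbit: a_t = (9.18544×10^7 + 5.0864×10^8)/2 = 3.002472×10^8 km.
At r₁ the circular-orbit speed is v₁ = √(μ/r₁) = 38.05 km/s.
On the transfer ellipse at r₁, vis-viva gives v_p = √[μ(2/r₁ − 1/a_t)] = 49.52 km/s.
First burn Δv₁ = |v_p − v₁| = 11.47 km/s.
At r₂, v₂ = √(μ/r₂) = 16.17 km/s.
Transfer-orbit speed at r₂: v_a = √[μ(2/r₂ − 1/a_t)] = 8.944 km/s.
Second burn Δv₂ = |v₂ − v_a| = 7.226 km/s.
Δv = Δv₁ + Δv₂ = 11.47 + 7.226 = 18.70 km/s.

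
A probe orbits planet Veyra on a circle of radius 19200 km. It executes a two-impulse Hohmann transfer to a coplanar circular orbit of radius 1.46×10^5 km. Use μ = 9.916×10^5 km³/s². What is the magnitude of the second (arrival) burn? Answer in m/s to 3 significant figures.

Δv₂ = 1350 m/s

Transfer-ellipse semi-major axis a_t = (r₁ + r₂)/2 = (19200 + 1.460×10^5)/2 = 82600 km.
Circular speed at r = 1.460×10^5 km: v_c = √(μ/r) = 2.606 km/s.
Vis-viva on the transfer ellipse at r = 1.460×10^5 km gives v_t = √[μ(2/r − 1/a_t)] = 1.256 km/s.
Δv₂ = |v_t − v_c| = |1.256 − 2.606| = 1.350 km/s.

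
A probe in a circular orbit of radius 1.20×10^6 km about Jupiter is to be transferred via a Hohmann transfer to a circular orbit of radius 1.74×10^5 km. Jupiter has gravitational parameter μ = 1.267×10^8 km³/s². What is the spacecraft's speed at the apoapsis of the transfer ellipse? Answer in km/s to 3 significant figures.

v = 5.17 km/s

The Hohmann ellipse has a_t = (r₁ + r₂)/2 = 6.870×10^5 km.
The apoapsis of the transfer ellipse is at r = 1.200×10^6 km.
Vis-viva: v = √[μ(2/r − 1/a_t)] = √[1.267×10^8 × (2/1.200×10^6 − 1/6.870×10^5)] = 5.171 km/s.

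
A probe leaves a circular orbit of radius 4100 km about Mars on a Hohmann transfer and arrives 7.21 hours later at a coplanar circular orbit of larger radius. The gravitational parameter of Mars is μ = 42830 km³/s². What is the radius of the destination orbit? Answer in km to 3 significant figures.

Transfer time t = 7.21 hours = 25956 s, and t = π√(a_t³/μ).
So a_t = (μ t²/π²)^(1/3) = (42830 × (25956)² / π²)^(1/3) = 14299 km.
Since a_t = (r₁ + r₂)/2, r₂ = 2a_t − r₁ = 2×14299 − 4100 = 24498 km.

r₂ = 24500 km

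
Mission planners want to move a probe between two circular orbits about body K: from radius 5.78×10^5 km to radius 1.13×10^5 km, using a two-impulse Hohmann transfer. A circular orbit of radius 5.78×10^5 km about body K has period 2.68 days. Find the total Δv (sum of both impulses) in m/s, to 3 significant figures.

Δv = 17100 m/s

From Kepler's third law T² = 4π²r³/μ at r = 5.78×10^5 km, T = 2.68 days = 2.68 × 86400 s = 2.31552×10^5 s: μ = 4π²r³/T² = 1.42183×10^8 km³/s².
Semi-major axis of the transfer orbit: a_t = (5.780×10^5 + 1.130×10^5)/2 = 3.455×10^5 km.
Circular speed at r₁: v₁ = √(μ/r₁) = √(1.42183×10^8/5.780×10^5) = 15.684 km/s.
Transfer-orbit speed at r₁ (vis-viva): v_a = √[μ(2/r₁ − 1/a_t)] = 8.9696 km/s.
First burn Δv₁ = |v_a − v₁| = 6.714 km/s.
Circular speed at r₂: v₂ = √(μ/r₂) = 35.47 km/s.
Transfer-orbit speed at r₂: v_p = √[μ(2/r₂ − 1/a_t)] = 45.88 km/s.
Second burn Δv₂ = |v₂ − v_p| = 10.41 km/s.
Total Δv = Δv₁ + Δv₂ = 17.12 km/s.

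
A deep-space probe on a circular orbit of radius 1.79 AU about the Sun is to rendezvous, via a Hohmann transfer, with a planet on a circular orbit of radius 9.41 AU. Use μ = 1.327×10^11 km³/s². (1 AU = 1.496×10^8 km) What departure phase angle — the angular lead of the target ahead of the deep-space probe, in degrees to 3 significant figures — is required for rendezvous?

φ = 97.4°

In km: r₁ = 1.79 × 1.496×10^8 = 2.67784×10^8 km; r₂ = 9.41 × 1.496×10^8 = 1.407736×10^9 km.
Transfer-ellipse semi-major axis a_t = (r₁ + r₂)/2 = (2.67784×10^8 + 1.407736×10^9)/2 = 8.3776×10^8 km.
Transfer time t = π√(a_t³/μ) = 2.0912×10^8 s.
Target angular speed ω₂ = √(μ/r₂³) = 6.8969×10^-9 rad/s.
Angle swept by the target during transfer: ω₂·t = 1.4423 rad = 82.64°.
Arrival is 180° from departure on the ellipse, so φ = 180° − 82.64° = 97.4°.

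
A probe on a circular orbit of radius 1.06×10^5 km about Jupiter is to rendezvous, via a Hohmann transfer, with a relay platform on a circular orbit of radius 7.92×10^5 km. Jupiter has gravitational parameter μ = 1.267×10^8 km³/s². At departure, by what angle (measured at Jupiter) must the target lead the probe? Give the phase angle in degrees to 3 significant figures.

Transfer-ellipse semi-major axis a_t = (r₁ + r₂)/2 = (1.060×10^5 + 7.920×10^5)/2 = 4.490×10^5 km.
The half-period of the transfer ellipse is t = π√(a_t³/μ) = 83970 s.
Target angular speed ω₂ = √(μ/r₂³) = 1.597×10^-5 rad/s.
Angle swept by the target during transfer: ω₂·t = 1.341 rad = 76.83°.
Arrival is 180° from departure on the ellipse, so φ = 180° − 76.83° = 103°.

φ = 103°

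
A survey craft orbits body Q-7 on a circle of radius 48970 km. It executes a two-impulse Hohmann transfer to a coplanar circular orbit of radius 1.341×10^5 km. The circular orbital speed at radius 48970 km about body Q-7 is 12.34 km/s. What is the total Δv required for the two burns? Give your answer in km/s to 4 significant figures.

From the circular-orbit relation v² = μ/r at r = 48970 km: μ = v²r = (12.34)² × 48970 = 7.45694×10^6 km³/s².
The Hohmann ellipse has a_t = (r₁ + r₂)/2 = 91535 km.
At r₁ the circular-orbit speed is v₁ = √(μ/r₁) = 12.340 km/s.
On the transfer ellipse at r₁, vis-viva equation gives v_p = √[μ(2/r₁ − 1/a_t)] = 14.936 km/s.
First burn Δv₁ = |v_p − v₁| = 2.596 km/s.
Circular speed at r₂: v₂ = √(μ/r₂) = 7.457 km/s.
Transfer-orbit speed at r₂: v_a = √[μ(2/r₂ − 1/a_t)] = 5.454 km/s.
Second burn Δv₂ = |v₂ − v_a| = 2.003 km/s.
Δv = Δv₁ + Δv₂ = 2.596 + 2.003 = 4.599 km/s.

Δv = 4.599 km/s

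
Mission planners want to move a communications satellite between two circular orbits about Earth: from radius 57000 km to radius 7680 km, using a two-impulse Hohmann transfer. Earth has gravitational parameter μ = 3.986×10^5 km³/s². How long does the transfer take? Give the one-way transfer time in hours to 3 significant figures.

Transfer-ellipse semi-major axis a_t = (r₁ + r₂)/2 = (57000 + 7680)/2 = 32340 km.
Half the transfer-orbit period gives t = π√(a_t³/μ) = 28940 s.
Converting: 28940 s ÷ 3600 s/hour = 8.04 hours.

t = 8.04 hours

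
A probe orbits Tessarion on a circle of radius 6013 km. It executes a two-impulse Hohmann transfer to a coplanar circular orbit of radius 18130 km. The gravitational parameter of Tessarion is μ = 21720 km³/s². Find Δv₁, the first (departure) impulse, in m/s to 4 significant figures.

Transfer-ellipse semi-major axis a_t = (r₁ + r₂)/2 = (6013 + 18130)/2 = 12071.5 km.
Circular speed at r = 6013 km: v_c = √(μ/r) = 1.9006 km/s.
Vis-viva on the transfer ellipse at r = 6013 km gives v_t = √[μ(2/r − 1/a_t)] = 2.3292 km/s.
Δv₁ = |v_t − v_c| = |2.3292 − 1.9006| = 0.4286 km/s.

Δv₁ = 428.6 m/s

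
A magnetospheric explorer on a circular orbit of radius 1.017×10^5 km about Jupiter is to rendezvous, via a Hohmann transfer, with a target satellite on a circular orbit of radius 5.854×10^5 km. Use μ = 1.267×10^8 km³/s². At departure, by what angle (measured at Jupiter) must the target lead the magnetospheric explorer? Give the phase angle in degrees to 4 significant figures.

φ = 99.08°

The Hohmann ellipse has a_t = (r₁ + r₂)/2 = 3.4355×10^5 km.
Transfer time t = π√(a_t³/μ) = 56201 s.
Target angular speed ω₂ = √(μ/r₂³) = 2.5131×10^-5 rad/s.
Angle swept by the target during transfer: ω₂·t = 1.4124 rad = 80.92°.
Arrival is 180° from departure on the ellipse, so φ = 180° − 80.92° = 99.08°.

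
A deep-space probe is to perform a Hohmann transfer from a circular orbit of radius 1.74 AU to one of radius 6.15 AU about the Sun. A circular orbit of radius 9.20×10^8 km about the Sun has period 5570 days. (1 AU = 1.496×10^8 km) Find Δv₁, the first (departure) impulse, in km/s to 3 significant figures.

Δv₁ = 5.61 km/s

From Kepler's third law T² = 4π²r³/μ at r = 9.20×10^8 km, T = 5570 days = 5570 × 86400 s = 4.81248×10^8 s: μ = 4π²r³/T² = 1.32735×10^11 km³/s².
In km: r₁ = 1.74 × 1.496×10^8 = 2.60304×10^8 km; r₂ = 6.15 × 1.496×10^8 = 9.2004×10^8 km.
Transfer-ellipse semi-major axis a_t = (r₁ + r₂)/2 = (2.60304×10^8 + 9.2004×10^8)/2 = 5.90172×10^8 km.
Circular speed at r = 2.60304×10^8 km: v_c = √(μ/r) = 22.5815 km/s.
Transfer-orbit speed at the same r (vis-viva, a = a_t): v_t = √[μ(2/r − 1/a_t)] = 28.1946 km/s.
Δv₁ = |v_t − v_c| = |28.1946 − 22.5815| = 5.613 km/s.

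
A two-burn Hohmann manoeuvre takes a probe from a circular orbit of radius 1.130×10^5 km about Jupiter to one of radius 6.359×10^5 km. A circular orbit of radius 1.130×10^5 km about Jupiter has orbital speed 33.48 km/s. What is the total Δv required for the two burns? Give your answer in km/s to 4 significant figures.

From the circular-orbit relation v² = μ/r at r = 1.130×10^5 km: μ = v²r = (33.48)² × 1.130×10^5 = 1.26663×10^8 km³/s².
Transfer-ellipse semi-major axis a_t = (r₁ + r₂)/2 = (1.130×10^5 + 6.359×10^5)/2 = 3.7445×10^5 km.
Circular speed at r₁: v₁ = √(μ/r₁) = √(1.26663×10^8/1.130×10^5) = 33.48 km/s.
On the transfer ellipse at r₁, v² = μ(2/r − 1/a) gives v_p = √[μ(2/r₁ − 1/a_t)] = 43.63 km/s.
First burn Δv₁ = |v_p − v₁| = 10.15 km/s.
Circular speed at r₂: v₂ = √(μ/r₂) = 14.113 km/s.
Transfer-orbit speed at r₂: v_a = √[μ(2/r₂ − 1/a_t)] = 7.7530 km/s.
Second burn Δv₂ = |v₂ − v_a| = 6.360 km/s.
Δv = Δv₁ + Δv₂ = 10.15 + 6.360 = 16.51 km/s.

Δv = 16.51 km/s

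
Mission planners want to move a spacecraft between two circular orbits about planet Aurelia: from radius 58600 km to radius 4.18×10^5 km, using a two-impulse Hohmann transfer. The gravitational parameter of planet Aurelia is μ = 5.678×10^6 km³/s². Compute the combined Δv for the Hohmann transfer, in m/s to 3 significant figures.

Semi-major axis of the transfer orbit: a_t = (58600 + 4.180×10^5)/2 = 2.383×10^5 km.
At r₁ the circular-orbit speed is v₁ = √(μ/r₁) = 9.84349 km/s.
On the transfer ellipse at r₁, v² = μ(2/r − 1/a) gives v_p = √[μ(2/r₁ − 1/a_t)] = 13.0369 km/s.
First burn Δv₁ = |v_p − v₁| = 3.193 km/s.
At r₂, v₂ = √(μ/r₂) = 3.686 km/s.
Transfer-orbit speed at r₂: v_a = √[μ(2/r₂ − 1/a_t)] = 1.828 km/s.
Second burn Δv₂ = |v₂ − v_a| = 1.858 km/s.
Total Δv = Δv₁ + Δv₂ = 5.051 km/s.

Δv = 5050 m/s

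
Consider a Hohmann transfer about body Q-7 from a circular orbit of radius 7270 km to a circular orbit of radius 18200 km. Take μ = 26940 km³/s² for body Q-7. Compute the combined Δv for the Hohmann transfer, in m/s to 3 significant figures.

Δv = 674 m/s

Semi-major axis of the transfer orbit: a_t = (7270 + 18200)/2 = 12735 km.
At r₁ the circular-orbit speed is v₁ = √(μ/r₁) = 1.9250 km/s.
On the transfer ellipse at r₁, v² = μ(2/r − 1/a) gives v_p = √[μ(2/r₁ − 1/a_t)] = 2.3013 km/s.
First burn Δv₁ = |v_p − v₁| = 0.3763 km/s.
At r₂, v₂ = √(μ/r₂) = 1.2166 km/s.
Transfer-orbit speed at r₂: v_a = √[μ(2/r₂ − 1/a_t)] = 0.91924 km/s.
Second burn Δv₂ = |v₂ − v_a| = 0.2974 km/s.
Total Δv = Δv₁ + Δv₂ = 0.6737 km/s.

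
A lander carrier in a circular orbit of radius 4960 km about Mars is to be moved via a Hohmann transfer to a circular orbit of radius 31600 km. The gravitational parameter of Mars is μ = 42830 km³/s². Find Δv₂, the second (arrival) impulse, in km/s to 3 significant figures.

The Hohmann ellipse has a_t = (r₁ + r₂)/2 = 18280 km.
Circular speed at r = 31600 km: v_c = √(μ/r) = 1.1642 km/s.
Vis-viva on the transfer ellipse at r = 31600 km gives v_t = √[μ(2/r − 1/a_t)] = 0.60643 km/s.
Δv₂ = |v_t − v_c| = |0.60643 − 1.1642| = 0.5578 km/s.

Δv₂ = 0.558 km/s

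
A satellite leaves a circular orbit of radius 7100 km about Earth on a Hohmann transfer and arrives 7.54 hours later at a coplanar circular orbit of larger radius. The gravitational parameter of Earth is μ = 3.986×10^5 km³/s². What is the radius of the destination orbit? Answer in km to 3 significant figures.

r₂ = 54900 km

Transfer time t = 7.54 hours = 27144 s, and t = π√(a_t³/μ).
So a_t = (μ t²/π²)^(1/3) = (3.986×10^5 × (27144)² / π²)^(1/3) = 30988 km.
Since a_t = (r₁ + r₂)/2, r₂ = 2a_t − r₁ = 2×30988 − 7100 = 54876 km.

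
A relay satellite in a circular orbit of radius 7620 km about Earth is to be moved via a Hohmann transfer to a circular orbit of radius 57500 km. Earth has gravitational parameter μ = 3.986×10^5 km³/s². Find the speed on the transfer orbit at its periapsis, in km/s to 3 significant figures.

Semi-major axis of the transfer orbit: a_t = (7620 + 57500)/2 = 32560 km.
At periapsis, r = 7620 km.
Vis-viva: v = √[μ(2/r − 1/a_t)] = √[3.986×10^5 × (2/7620 − 1/32560)] = 9.611 km/s.

v = 9.61 km/s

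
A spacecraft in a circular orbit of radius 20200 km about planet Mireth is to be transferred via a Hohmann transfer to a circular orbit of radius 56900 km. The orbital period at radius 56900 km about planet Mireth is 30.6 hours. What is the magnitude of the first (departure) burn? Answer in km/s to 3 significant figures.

From Kepler's third law T² = 4π²r³/μ at r = 56900 km, T = 30.6 hours = 30.6 × 3600 s = 1.1016×10^5 s: μ = 4π²r³/T² = 5.99306×10^5 km³/s².
The Hohmann ellipse has a_t = (r₁ + r₂)/2 = 38550 km.
On the circular orbit at r = 20200 km, v_c = √(μ/r) = 5.4469 km/s.
Transfer-orbit speed at the same r (vis-viva, a = a_t): v_t = √[μ(2/r − 1/a_t)] = 6.6175 km/s.
Δv₁ = |v_t − v_c| = |6.6175 − 5.4469| = 1.171 km/s.

Δv₁ = 1.17 km/s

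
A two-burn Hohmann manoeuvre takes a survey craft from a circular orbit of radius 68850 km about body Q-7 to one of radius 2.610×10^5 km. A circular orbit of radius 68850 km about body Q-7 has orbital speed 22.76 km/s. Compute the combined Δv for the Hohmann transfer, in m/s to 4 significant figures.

From the circular-orbit relation v² = μ/r at r = 68850 km: μ = v²r = (22.76)² × 68850 = 3.56655×10^7 km³/s².
Transfer-ellipse semi-major axis a_t = (r₁ + r₂)/2 = (68850 + 2.610×10^5)/2 = 1.64925×10^5 km.
Circular speed at r₁: v₁ = √(μ/r₁) = √(3.56655×10^7/68850) = 22.760 km/s.
On the transfer ellipse at r₁, vis-viva gives v_p = √[μ(2/r₁ − 1/a_t)] = 28.632 km/s.
First burn Δv₁ = |v_p − v₁| = 5.872 km/s.
Circular speed at r₂: v₂ = √(μ/r₂) = 11.69 km/s.
Transfer-orbit speed at r₂: v_a = √[μ(2/r₂ − 1/a_t)] = 7.553 km/s.
Second burn Δv₂ = |v₂ − v_a| = 4.137 km/s.
Total Δv = Δv₁ + Δv₂ = 10.01 km/s.

Δv = 10010 m/s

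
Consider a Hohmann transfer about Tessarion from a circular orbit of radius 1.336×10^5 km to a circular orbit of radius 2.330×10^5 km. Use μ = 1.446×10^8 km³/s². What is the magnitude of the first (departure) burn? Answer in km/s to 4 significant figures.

Δv₁ = 4.193 km/s

The Hohmann ellipse has a_t = (r₁ + r₂)/2 = 1.833×10^5 km.
On the circular orbit at r = 1.336×10^5 km, v_c = √(μ/r) = 32.899 km/s.
Vis-viva on the transfer ellipse at r = 1.336×10^5 km gives v_t = √[μ(2/r − 1/a_t)] = 37.092 km/s.
Δv₁ = |v_t − v_c| = |37.092 − 32.899| = 4.193 km/s.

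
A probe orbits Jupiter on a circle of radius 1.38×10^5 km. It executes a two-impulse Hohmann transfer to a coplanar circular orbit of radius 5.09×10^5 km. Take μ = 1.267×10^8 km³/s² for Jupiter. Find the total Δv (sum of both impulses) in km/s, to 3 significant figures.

Δv = 13.2 km/s

Transfer-ellipse semi-major axis a_t = (r₁ + r₂)/2 = (1.380×10^5 + 5.090×10^5)/2 = 3.235×10^5 km.
At r₁ the circular-orbit speed is v₁ = √(μ/r₁) = 30.3004 km/s.
On the transfer ellipse at r₁, v² = μ(2/r − 1/a) gives v_p = √[μ(2/r₁ − 1/a_t)] = 38.0076 km/s.
First burn Δv₁ = |v_p − v₁| = 7.707 km/s.
At r₂, v₂ = √(μ/r₂) = 15.7772 km/s.
Transfer-orbit speed at r₂: v_a = √[μ(2/r₂ − 1/a_t)] = 10.3046 km/s.
Second burn Δv₂ = |v₂ − v_a| = 5.473 km/s.
Δv = Δv₁ + Δv₂ = 7.707 + 5.473 = 13.18 km/s.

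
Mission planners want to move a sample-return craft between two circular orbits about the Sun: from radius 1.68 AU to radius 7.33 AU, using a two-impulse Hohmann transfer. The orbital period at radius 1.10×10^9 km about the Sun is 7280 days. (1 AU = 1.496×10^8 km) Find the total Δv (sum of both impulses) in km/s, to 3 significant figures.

From Kepler's third law T² = 4π²r³/μ at r = 1.10×10^9 km, T = 7280 days = 7280 × 86400 s = 6.28992×10^8 s: μ = 4π²r³/T² = 1.32815×10^11 km³/s².
In km: r₁ = 1.68 × 1.496×10^8 = 2.51328×10^8 km; r₂ = 7.33 × 1.496×10^8 = 1.096568×10^9 km.
Transfer-ellipse semi-major axis a_t = (r₁ + r₂)/2 = (2.51328×10^8 + 1.096568×10^9)/2 = 6.73948×10^8 km.
At r₁ the circular-orbit speed is v₁ = √(μ/r₁) = 22.988 km/s.
Transfer-orbit speed at r₁ (v² = μ(2/r − 1/a)): v_p = √[μ(2/r₁ − 1/a_t)] = 29.323 km/s.
First burn Δv₁ = |v_p − v₁| = 6.335 km/s.
At r₂, v₂ = √(μ/r₂) = 11.0054 km/s.
Transfer-orbit speed at r₂: v_a = √[μ(2/r₂ − 1/a_t)] = 6.72068 km/s.
Second burn Δv₂ = |v₂ − v_a| = 4.285 km/s.
Δv = Δv₁ + Δv₂ = 6.335 + 4.285 = 10.62 km/s.

Δv = 10.6 km/s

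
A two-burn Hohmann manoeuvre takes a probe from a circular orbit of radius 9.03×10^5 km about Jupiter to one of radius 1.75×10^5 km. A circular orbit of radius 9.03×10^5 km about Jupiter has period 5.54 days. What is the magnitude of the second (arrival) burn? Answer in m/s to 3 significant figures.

From Kepler's third law T² = 4π²r³/μ at r = 9.03×10^5 km, T = 5.54 days = 5.54 × 86400 s = 4.78656×10^5 s: μ = 4π²r³/T² = 1.26875×10^8 km³/s².
Semi-major axis of the transfer orbit: a_t = (9.030×10^5 + 1.750×10^5)/2 = 5.390×10^5 km.
Circular speed at r = 1.750×10^5 km: v_c = √(μ/r) = 26.926 km/s.
Vis-viva on the transfer ellipse at r = 1.750×10^5 km gives v_t = √[μ(2/r − 1/a_t)] = 34.851 km/s.
Δv₂ = |v_t − v_c| = |34.851 − 26.926| = 7.925 km/s.

Δv₂ = 7930 m/s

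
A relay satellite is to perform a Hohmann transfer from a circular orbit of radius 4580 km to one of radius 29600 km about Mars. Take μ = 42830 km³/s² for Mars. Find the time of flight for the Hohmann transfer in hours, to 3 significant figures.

Semi-major axis of the transfer orbit: a_t = (4580 + 29600)/2 = 17090 km.
By Kepler's third law the transfer-orbit period is T = 2π√(a_t³/μ), so t = T/2 = 33910 s.
Converting: 33910 s ÷ 3600 s/hour = 9.42 hours.

t = 9.42 hours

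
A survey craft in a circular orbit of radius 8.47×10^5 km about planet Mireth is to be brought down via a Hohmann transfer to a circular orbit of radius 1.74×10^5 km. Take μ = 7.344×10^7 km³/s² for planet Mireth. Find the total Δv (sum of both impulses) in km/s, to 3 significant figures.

Semi-major axis of the transfer orbit: a_t = (8.470×10^5 + 1.740×10^5)/2 = 5.105×10^5 km.
At r₁ the circular-orbit speed is v₁ = √(μ/r₁) = 9.3116 km/s.
On the transfer ellipse at r₁, vis-viva gives v_a = √[μ(2/r₁ − 1/a_t)] = 5.4363 km/s.
First burn Δv₁ = |v_a − v₁| = 3.8753 km/s.
Circular speed at r₂: v₂ = √(μ/r₂) = 20.5443 km/s.
Transfer-orbit speed at r₂: v_p = √[μ(2/r₂ − 1/a_t)] = 26.4628 km/s.
Second burn Δv₂ = |v₂ − v_p| = 5.9185 km/s.
Δv = Δv₁ + Δv₂ = 3.8753 + 5.9185 = 9.794 km/s.

Δv = 9.79 km/s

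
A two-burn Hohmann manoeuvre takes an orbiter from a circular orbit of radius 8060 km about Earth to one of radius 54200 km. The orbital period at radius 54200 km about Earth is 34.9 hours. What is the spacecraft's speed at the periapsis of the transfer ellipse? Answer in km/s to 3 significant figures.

From Kepler's third law T² = 4π²r³/μ at r = 54200 km, T = 34.9 hours = 34.9 × 3600 s = 1.2564×10^5 s: μ = 4π²r³/T² = 3.98200×10^5 km³/s².
The Hohmann ellipse has a_t = (r₁ + r₂)/2 = 31130 km.
At periapsis, r = 8060 km.
Applying v² = μ(2/r − 1/a_t): v = 9.275 km/s.

v = 9.27 km/s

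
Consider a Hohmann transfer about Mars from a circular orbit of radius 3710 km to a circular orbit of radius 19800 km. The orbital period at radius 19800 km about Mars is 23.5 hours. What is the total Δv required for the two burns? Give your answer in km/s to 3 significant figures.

Δv = 1.66 km/s

From Kepler's third law T² = 4π²r³/μ at r = 19800 km, T = 23.5 hours = 23.5 × 3600 s = 84600 s: μ = 4π²r³/T² = 42816.8 km³/s².
Semi-major axis of the transfer orbit: a_t = (3710 + 19800)/2 = 11755 km.
Circular speed at r₁: v₁ = √(μ/r₁) = √(42816.8/3710) = 3.397 km/s.
On the transfer ellipse at r₁, v² = μ(2/r − 1/a) gives v_p = √[μ(2/r₁ − 1/a_t)] = 4.409 km/s.
First burn Δv₁ = |v_p − v₁| = 1.012 km/s.
Circular speed at r₂: v₂ = √(μ/r₂) = 1.4705 km/s.
Transfer-orbit speed at r₂: v_a = √[μ(2/r₂ − 1/a_t)] = 0.82613 km/s.
Second burn Δv₂ = |v₂ − v_a| = 0.6444 km/s.
Total Δv = Δv₁ + Δv₂ = 1.656 km/s.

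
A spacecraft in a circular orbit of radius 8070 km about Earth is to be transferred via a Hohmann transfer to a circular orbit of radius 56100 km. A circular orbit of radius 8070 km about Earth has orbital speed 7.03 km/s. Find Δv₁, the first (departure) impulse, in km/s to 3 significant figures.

Δv₁ = 2.27 km/s

From the circular-orbit relation v² = μ/r at r = 8070 km: μ = v²r = (7.03)² × 8070 = 3.98827×10^5 km³/s².
The Hohmann ellipse has a_t = (r₁ + r₂)/2 = 32085 km.
On the circular orbit at r = 8070 km, v_c = √(μ/r) = 7.030 km/s.
Transfer-orbit speed at the same r (vis-viva, a = a_t): v_t = √[μ(2/r − 1/a_t)] = 9.296 km/s.
Δv₁ = |v_t − v_c| = |9.296 − 7.030| = 2.266 km/s.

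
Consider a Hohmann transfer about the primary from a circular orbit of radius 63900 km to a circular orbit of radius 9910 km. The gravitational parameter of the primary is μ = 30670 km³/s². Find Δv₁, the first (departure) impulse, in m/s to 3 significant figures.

Δv₁ = 334 m/s

Transfer-ellipse semi-major axis a_t = (r₁ + r₂)/2 = (63900 + 9910)/2 = 36905 km.
Circular speed at r = 63900 km: v_c = √(μ/r) = 0.6928 km/s.
Vis-viva on the transfer ellipse at r = 63900 km gives v_t = √[μ(2/r − 1/a_t)] = 0.3590 km/s.
Δv₁ = |v_t − v_c| = |0.3590 − 0.6928| = 0.3338 km/s.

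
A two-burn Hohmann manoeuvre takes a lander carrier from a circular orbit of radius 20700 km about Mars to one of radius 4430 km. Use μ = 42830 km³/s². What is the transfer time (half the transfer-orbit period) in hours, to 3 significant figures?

t = 5.94 hours

Semi-major axis of the transfer orbit: a_t = (20700 + 4430)/2 = 12565 km.
By Kepler's third law the transfer-orbit period is T = 2π√(a_t³/μ), so t = T/2 = 21380 s.
Converting: 21380 s ÷ 3600 s/hour = 5.94 hours.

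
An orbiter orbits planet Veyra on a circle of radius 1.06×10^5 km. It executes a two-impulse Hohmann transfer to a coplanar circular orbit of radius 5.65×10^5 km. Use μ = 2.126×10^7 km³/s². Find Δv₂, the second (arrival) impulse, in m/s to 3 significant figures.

Δv₂ = 2690 m/s

The Hohmann ellipse has a_t = (r₁ + r₂)/2 = 3.355×10^5 km.
Circular speed at r = 5.650×10^5 km: v_c = √(μ/r) = 6.134 km/s.
Transfer-orbit speed at the same r (vis-viva, a = a_t): v_t = √[μ(2/r − 1/a_t)] = 3.448 km/s.
Δv₂ = |v_t − v_c| = |3.448 − 6.134| = 2.686 km/s.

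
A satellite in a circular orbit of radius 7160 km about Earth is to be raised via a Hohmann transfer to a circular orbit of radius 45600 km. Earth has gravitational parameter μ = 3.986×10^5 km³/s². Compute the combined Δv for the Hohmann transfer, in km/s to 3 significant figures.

Semi-major axis of the transfer orbit: a_t = (7160 + 45600)/2 = 26380 km.
At r₁ the circular-orbit speed is v₁ = √(μ/r₁) = 7.46126 km/s.
Transfer-orbit speed at r₁ (vis-viva): v_p = √[μ(2/r₁ − 1/a_t)] = 9.80973 km/s.
First burn Δv₁ = |v_p − v₁| = 2.3485 km/s.
Circular speed at r₂: v₂ = √(μ/r₂) = 2.9566 km/s.
Transfer-orbit speed at r₂: v_a = √[μ(2/r₂ − 1/a_t)] = 1.5403 km/s.
Second burn Δv₂ = |v₂ − v_a| = 1.4163 km/s.
Total Δv = Δv₁ + Δv₂ = 3.765 km/s.

Δv = 3.76 km/s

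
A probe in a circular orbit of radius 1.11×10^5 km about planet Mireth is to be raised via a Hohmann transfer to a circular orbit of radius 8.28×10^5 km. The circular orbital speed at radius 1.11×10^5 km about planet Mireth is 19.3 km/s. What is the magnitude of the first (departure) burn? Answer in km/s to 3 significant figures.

From the circular-orbit relation v² = μ/r at r = 1.11×10^5 km: μ = v²r = (19.3)² × 1.11×10^5 = 4.13464×10^7 km³/s².
The Hohmann ellipse has a_t = (r₁ + r₂)/2 = 4.695×10^5 km.
Circular speed at r = 1.110×10^5 km: v_c = √(μ/r) = 19.30 km/s.
Transfer-orbit speed at the same r (vis-viva, a = a_t): v_t = √[μ(2/r − 1/a_t)] = 25.63 km/s.
Δv₁ = |v_t − v_c| = |25.63 − 19.30| = 6.330 km/s.

Δv₁ = 6.33 km/s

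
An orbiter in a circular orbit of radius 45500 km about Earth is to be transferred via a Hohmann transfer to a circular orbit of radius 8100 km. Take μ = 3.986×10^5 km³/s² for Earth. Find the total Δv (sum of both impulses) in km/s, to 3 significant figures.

Δv = 3.46 km/s

The Hohmann ellipse has a_t = (r₁ + r₂)/2 = 26800 km.
Circular speed at r₁: v₁ = √(μ/r₁) = √(3.986×10^5/45500) = 2.960 km/s.
Transfer-orbit speed at r₁ (vis-viva): v_a = √[μ(2/r₁ − 1/a_t)] = 1.627 km/s.
First burn Δv₁ = |v_a − v₁| = 1.333 km/s.
At r₂, v₂ = √(μ/r₂) = 7.015 km/s.
Transfer-orbit speed at r₂: v_p = √[μ(2/r₂ − 1/a_t)] = 9.140 km/s.
Second burn Δv₂ = |v₂ − v_p| = 2.125 km/s.
Δv = Δv₁ + Δv₂ = 1.333 + 2.125 = 3.458 km/s.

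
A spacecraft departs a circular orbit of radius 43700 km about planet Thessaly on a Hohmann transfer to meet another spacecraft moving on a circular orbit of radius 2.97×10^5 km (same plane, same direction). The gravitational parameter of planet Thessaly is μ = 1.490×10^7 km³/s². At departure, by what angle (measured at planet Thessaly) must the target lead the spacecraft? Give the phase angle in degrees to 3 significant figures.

The Hohmann ellipse has a_t = (r₁ + r₂)/2 = 1.7035×10^5 km.
Transfer time t = π√(a_t³/μ) = 57220 s.
Target angular speed ω₂ = √(μ/r₂³) = 2.385×10^-5 rad/s.
Angle swept by the target during transfer: ω₂·t = 1.3647 rad = 78.19°.
Arrival is 180° from departure on the ellipse, so φ = 180° − 78.19° = 102°.

φ = 102°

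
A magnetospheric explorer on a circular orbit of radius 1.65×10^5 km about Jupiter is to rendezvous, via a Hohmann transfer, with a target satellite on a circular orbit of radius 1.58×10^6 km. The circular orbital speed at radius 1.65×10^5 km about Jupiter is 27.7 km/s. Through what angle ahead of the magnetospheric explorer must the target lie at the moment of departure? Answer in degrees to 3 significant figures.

φ = 106°

From the circular-orbit relation v² = μ/r at r = 1.65×10^5 km: μ = v²r = (27.7)² × 1.65×10^5 = 1.26603×10^8 km³/s².
Semi-major axis of the transfer orbit: a_t = (1.650×10^5 + 1.580×10^6)/2 = 8.725×10^5 km.
Transfer time t = π√(a_t³/μ) = 2.2755×10^5 s.
Target angular speed ω₂ = √(μ/r₂³) = 5.6655×10^-6 rad/s.
Angle swept by the target during transfer: ω₂·t = 1.28918 rad = 73.86°.
The magnetospheric explorer traverses 180° on the transfer ellipse, so the target must lead by 180° − 73.86° = 106°.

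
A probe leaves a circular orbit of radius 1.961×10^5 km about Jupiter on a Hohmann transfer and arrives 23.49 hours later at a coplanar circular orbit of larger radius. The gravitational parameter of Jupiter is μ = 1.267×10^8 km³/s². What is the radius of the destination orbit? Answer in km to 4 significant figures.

Transfer time t = 23.49 hours = 84564 s, and t = π√(a_t³/μ).
So a_t = (μ t²/π²)^(1/3) = (1.267×10^8 × (84564)² / π²)^(1/3) = 4.5111×10^5 km.
Since a_t = (r₁ + r₂)/2, r₂ = 2a_t − r₁ = 2×4.5111×10^5 − 1.961×10^5 = 7.0612×10^5 km.

r₂ = 7.061×10^5 km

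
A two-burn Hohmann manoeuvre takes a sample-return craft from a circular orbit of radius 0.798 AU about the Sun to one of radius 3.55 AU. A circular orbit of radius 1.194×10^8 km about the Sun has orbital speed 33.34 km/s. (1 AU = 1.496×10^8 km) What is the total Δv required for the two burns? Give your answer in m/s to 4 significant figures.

Δv = 15500 m/s

From the circular-orbit relation v² = μ/r at r = 1.194×10^8 km: μ = v²r = (33.34)² × 1.194×10^8 = 1.32720×10^11 km³/s².
In km: r₁ = 0.798 × 1.496×10^8 = 1.193808×10^8 km; r₂ = 3.55 × 1.496×10^8 = 5.3108×10^8 km.
The Hohmann ellipse has a_t = (r₁ + r₂)/2 = 3.252304×10^8 km.
Circular speed at r₁: v₁ = √(μ/r₁) = √(1.32720×10^11/1.193808×10^8) = 33.3427 km/s.
Transfer-orbit speed at r₁ (v² = μ(2/r − 1/a)): v_p = √[μ(2/r₁ − 1/a_t)] = 42.6074 km/s.
First burn Δv₁ = |v_p − v₁| = 9.265 km/s.
At r₂, v₂ = √(μ/r₂) = 15.8084 km/s.
Transfer-orbit speed at r₂: v_a = √[μ(2/r₂ − 1/a_t)] = 9.57766 km/s.
Second burn Δv₂ = |v₂ − v_a| = 6.231 km/s.
Total Δv = Δv₁ + Δv₂ = 15.50 km/s.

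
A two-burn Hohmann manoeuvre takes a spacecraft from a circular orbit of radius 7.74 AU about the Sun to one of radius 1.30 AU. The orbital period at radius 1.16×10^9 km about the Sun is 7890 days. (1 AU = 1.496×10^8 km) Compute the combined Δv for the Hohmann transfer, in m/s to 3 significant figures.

Δv = 13000 m/s

From Kepler's third law T² = 4π²r³/μ at r = 1.16×10^9 km, T = 7890 days = 7890 × 86400 s = 6.81696×10^8 s: μ = 4π²r³/T² = 1.32603×10^11 km³/s².
In km: r₁ = 7.74 × 1.496×10^8 = 1.157904×10^9 km; r₂ = 1.30 × 1.496×10^8 = 1.9448×10^8 km.
The Hohmann ellipse has a_t = (r₁ + r₂)/2 = 6.76192×10^8 km.
At r₁ the circular-orbit speed is v₁ = √(μ/r₁) = 10.701 km/s.
Transfer-orbit speed at r₁ (vis-viva equation): v_a = √[μ(2/r₁ − 1/a_t)] = 5.7391 km/s.
First burn Δv₁ = |v_a − v₁| = 4.962 km/s.
Circular speed at r₂: v₂ = √(μ/r₂) = 26.112 km/s.
Transfer-orbit speed at r₂: v_p = √[μ(2/r₂ − 1/a_t)] = 34.170 km/s.
Second burn Δv₂ = |v₂ − v_p| = 8.058 km/s.
Δv = Δv₁ + Δv₂ = 4.962 + 8.058 = 13.02 km/s.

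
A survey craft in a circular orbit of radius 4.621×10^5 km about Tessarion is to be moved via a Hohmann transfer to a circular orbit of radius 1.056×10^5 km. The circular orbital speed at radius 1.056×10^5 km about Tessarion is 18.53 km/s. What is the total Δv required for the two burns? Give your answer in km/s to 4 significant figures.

Δv = 8.568 km/s

From the circular-orbit relation v² = μ/r at r = 1.056×10^5 km: μ = v²r = (18.53)² × 1.056×10^5 = 3.62589×10^7 km³/s².
The Hohmann ellipse has a_t = (r₁ + r₂)/2 = 2.8385×10^5 km.
At r₁ the circular-orbit speed is v₁ = √(μ/r₁) = 8.858 km/s.
Transfer-orbit speed at r₁ (v² = μ(2/r − 1/a)): v_a = √[μ(2/r₁ − 1/a_t)] = 5.403 km/s.
First burn Δv₁ = |v_a − v₁| = 3.455 km/s.
Circular speed at r₂: v₂ = √(μ/r₂) = 18.530 km/s.
Transfer-orbit speed at r₂: v_p = √[μ(2/r₂ − 1/a_t)] = 23.643 km/s.
Second burn Δv₂ = |v₂ − v_p| = 5.113 km/s.
Total Δv = Δv₁ + Δv₂ = 8.568 km/s.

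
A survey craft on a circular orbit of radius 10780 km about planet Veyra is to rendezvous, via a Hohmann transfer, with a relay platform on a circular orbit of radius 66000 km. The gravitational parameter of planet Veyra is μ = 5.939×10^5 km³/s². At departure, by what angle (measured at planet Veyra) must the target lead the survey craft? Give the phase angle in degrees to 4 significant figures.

φ = 100.1°

Semi-major axis of the transfer orbit: a_t = (10780 + 66000)/2 = 38390 km.
Transfer time t = π√(a_t³/μ) = 30663.40 s.
The target's mean motion on its circular orbit is ω₂ = √(μ/r₂³) = 4.545072×10^-5 rad/s.
Angle swept by the target during transfer: ω₂·t = 1.393674 rad = 79.852°.
Arrival is 180° from departure on the ellipse, so φ = 180° − 79.852° = 100.1°.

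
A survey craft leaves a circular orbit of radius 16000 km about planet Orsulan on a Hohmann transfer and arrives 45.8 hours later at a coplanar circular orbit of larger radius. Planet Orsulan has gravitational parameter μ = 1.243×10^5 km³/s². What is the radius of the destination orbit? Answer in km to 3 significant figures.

r₂ = 1.24×10^5 km

Transfer time t = 45.8 hours = 1.6488×10^5 s, and t = π√(a_t³/μ).
So a_t = (μ t²/π²)^(1/3) = (1.243×10^5 × (1.6488×10^5)² / π²)^(1/3) = 69958 km.
Since a_t = (r₁ + r₂)/2, r₂ = 2a_t − r₁ = 2×69958 − 16000 = 1.23916×10^5 km.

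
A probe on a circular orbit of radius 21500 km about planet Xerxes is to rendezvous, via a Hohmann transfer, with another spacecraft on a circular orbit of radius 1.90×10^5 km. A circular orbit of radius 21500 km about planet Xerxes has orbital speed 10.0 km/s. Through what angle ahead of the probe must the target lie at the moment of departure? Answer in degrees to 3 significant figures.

φ = 105°

From the circular-orbit relation v² = μ/r at r = 21500 km: μ = v²r = (10.0)² × 21500 = 2.15000×10^6 km³/s².
Semi-major axis of the transfer orbit: a_t = (21500 + 1.900×10^5)/2 = 1.0575×10^5 km.
The half-period of the transfer ellipse is t = π√(a_t³/μ) = 73680 s.
Target angular speed ω₂ = √(μ/r₂³) = 1.7705×10^-5 rad/s.
Angle swept by the target during transfer: ω₂·t = 1.3045 rad = 74.74°.
The probe traverses 180° on the transfer ellipse, so the target must lead by 180° − 74.74° = 105°.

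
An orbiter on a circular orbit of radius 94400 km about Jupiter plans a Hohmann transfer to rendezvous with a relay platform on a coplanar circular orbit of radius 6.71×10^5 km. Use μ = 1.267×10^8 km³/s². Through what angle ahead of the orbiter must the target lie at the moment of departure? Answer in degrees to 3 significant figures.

Semi-major axis of the transfer orbit: a_t = (94400 + 6.710×10^5)/2 = 3.827×10^5 km.
The half-period of the transfer ellipse is t = π√(a_t³/μ) = 66077 s.
Target angular speed ω₂ = √(μ/r₂³) = 2.0479×10^-5 rad/s.
Angle swept by the target during transfer: ω₂·t = 1.3532 rad = 77.53°.
Arrival is 180° from departure on the ellipse, so φ = 180° − 77.53° = 102°.

φ = 102°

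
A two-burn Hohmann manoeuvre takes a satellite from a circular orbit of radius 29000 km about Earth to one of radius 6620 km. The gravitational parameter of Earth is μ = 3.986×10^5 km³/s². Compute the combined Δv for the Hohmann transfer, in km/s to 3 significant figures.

The Hohmann ellipse has a_t = (r₁ + r₂)/2 = 17810 km.
Circular speed at r₁: v₁ = √(μ/r₁) = √(3.986×10^5/29000) = 3.707 km/s.
On the transfer ellipse at r₁, v² = μ(2/r − 1/a) gives v_a = √[μ(2/r₁ − 1/a_t)] = 2.260 km/s.
First burn Δv₁ = |v_a − v₁| = 1.447 km/s.
Circular speed at r₂: v₂ = √(μ/r₂) = 7.760 km/s.
Transfer-orbit speed at r₂: v_p = √[μ(2/r₂ − 1/a_t)] = 9.902 km/s.
Second burn Δv₂ = |v₂ − v_p| = 2.142 km/s.
Total Δv = Δv₁ + Δv₂ = 3.589 km/s.

Δv = 3.59 km/s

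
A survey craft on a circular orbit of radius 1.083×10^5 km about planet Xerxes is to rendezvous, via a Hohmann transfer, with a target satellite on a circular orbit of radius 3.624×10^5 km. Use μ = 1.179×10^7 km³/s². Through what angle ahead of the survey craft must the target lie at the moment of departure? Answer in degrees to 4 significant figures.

φ = 85.80°

The Hohmann ellipse has a_t = (r₁ + r₂)/2 = 2.3535×10^5 km.
Transfer time t = π√(a_t³/μ) = 1.0446×10^5 s.
Target angular speed ω₂ = √(μ/r₂³) = 1.5739×10^-5 rad/s.
Angle swept by the target during transfer: ω₂·t = 1.6441 rad = 94.20°.
The survey craft traverses 180° on the transfer ellipse, so the target must lead by 180° − 94.20° = 85.80°.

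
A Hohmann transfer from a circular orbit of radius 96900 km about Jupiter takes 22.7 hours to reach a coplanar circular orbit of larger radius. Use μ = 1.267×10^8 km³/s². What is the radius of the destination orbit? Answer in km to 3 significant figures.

r₂ = 7.85×10^5 km

Transfer time t = 22.7 hours = 81720 s, and t = π√(a_t³/μ).
So a_t = (μ t²/π²)^(1/3) = (1.267×10^8 × (81720)² / π²)^(1/3) = 4.4094×10^5 km.
Since a_t = (r₁ + r₂)/2, r₂ = 2a_t − r₁ = 2×4.4094×10^5 − 96900 = 7.8498×10^5 km.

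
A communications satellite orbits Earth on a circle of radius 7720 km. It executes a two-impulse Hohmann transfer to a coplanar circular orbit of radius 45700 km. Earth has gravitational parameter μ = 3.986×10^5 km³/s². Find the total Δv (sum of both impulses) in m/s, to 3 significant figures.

The Hohmann ellipse has a_t = (r₁ + r₂)/2 = 26710 km.
At r₁ the circular-orbit speed is v₁ = √(μ/r₁) = 7.186 km/s.
Transfer-orbit speed at r₁ (v² = μ(2/r − 1/a)): v_p = √[μ(2/r₁ − 1/a_t)] = 9.399 km/s.
First burn Δv₁ = |v_p − v₁| = 2.213 km/s.
Circular speed at r₂: v₂ = √(μ/r₂) = 2.95332 km/s.
Transfer-orbit speed at r₂: v_a = √[μ(2/r₂ − 1/a_t)] = 1.58775 km/s.
Second burn Δv₂ = |v₂ − v_a| = 1.366 km/s.
Total Δv = Δv₁ + Δv₂ = 3.579 km/s.

Δv = 3580 m/s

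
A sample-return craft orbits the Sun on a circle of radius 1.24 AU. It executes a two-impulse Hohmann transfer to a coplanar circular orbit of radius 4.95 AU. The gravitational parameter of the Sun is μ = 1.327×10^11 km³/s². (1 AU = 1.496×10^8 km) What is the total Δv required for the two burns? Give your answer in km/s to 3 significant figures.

Δv = 12.0 km/s

In km: r₁ = 1.24 × 1.496×10^8 = 1.85504×10^8 km; r₂ = 4.95 × 1.496×10^8 = 7.4052×10^8 km.
The Hohmann ellipse has a_t = (r₁ + r₂)/2 = 4.63012×10^8 km.
At r₁ the circular-orbit speed is v₁ = √(μ/r₁) = 26.746 km/s.
Transfer-orbit speed at r₁ (vis-viva): v_p = √[μ(2/r₁ − 1/a_t)] = 33.824 km/s.
First burn Δv₁ = |v_p − v₁| = 7.078 km/s.
Circular speed at r₂: v₂ = √(μ/r₂) = 13.3865 km/s.
Transfer-orbit speed at r₂: v_a = √[μ(2/r₂ − 1/a_t)] = 8.47320 km/s.
Second burn Δv₂ = |v₂ − v_a| = 4.913 km/s.
Total Δv = Δv₁ + Δv₂ = 11.99 km/s.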